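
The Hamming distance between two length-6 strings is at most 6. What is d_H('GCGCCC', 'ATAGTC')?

Differing positions: 1, 2, 3, 4, 5. Hamming distance = 5. The maximum possible Hamming distance for length-6 strings is 6, so d_H/6 = 5/6 ≈ 0.8333.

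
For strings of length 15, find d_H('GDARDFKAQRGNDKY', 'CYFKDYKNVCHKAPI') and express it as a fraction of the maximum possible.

Differing positions: 1, 2, 3, 4, 6, 8, 9, 10, 11, 12, 13, 14, 15. Hamming distance = 13. The maximum possible Hamming distance for length-15 strings is 15, so d_H/15 = 13/15 ≈ 0.8667.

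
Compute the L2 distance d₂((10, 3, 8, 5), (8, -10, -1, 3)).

√(Σ(x_i - y_i)²) = √((10 - 8)² + (3 - (-10))² + (8 - (-1))² + (5 - 3)²)
= √(2² + 13² + 9² + 2²) = √(4 + 169 + 81 + 4) = √258 ≈ 16.0624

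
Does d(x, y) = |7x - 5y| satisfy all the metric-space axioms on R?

No. d fails symmetry: d(6, 3) = |7·6 - 5·3| = |27| = 27, but d(3, 6) = |7·3 - 5·6| = |-9| = 9. Since 27 ≠ 9, d(x,y) ≠ d(y,x) in general.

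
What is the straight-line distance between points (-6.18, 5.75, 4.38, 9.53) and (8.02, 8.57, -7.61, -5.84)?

√(Σ(x_i - y_i)²) = √((-6.18 - 8.02)² + (5.75 - 8.57)² + (4.38 - (-7.61))² + (9.53 - (-5.84))²)
= √((-14.2)² + (-2.82)² + 11.99² + 15.37²) = √(201.64 + 7.9524 + 143.7601 + 236.2369) = √589.5894 ≈ 24.2815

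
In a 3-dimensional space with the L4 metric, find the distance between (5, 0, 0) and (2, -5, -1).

(Σ|x_i - y_i|^4)^(1/4) = (|5 - 2|^4 + |0 - (-5)|^4 + |0 - (-1)|^4)^(1/4)
= (3^4 + 5^4 + 1^4)^(1/4) = (81 + 625 + 1)^(1/4) = (707)^(1/4) ≈ 5.1565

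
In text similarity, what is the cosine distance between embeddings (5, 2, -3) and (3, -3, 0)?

With u = (5, 2, -3), v = (3, -3, 0):
u·v = 5·3 + 2·(-3) + (-3)·0 = 15 + (-6) + 0 = 9.
|u| = √(5² + 2² + (-3)²) = √38, |v| = √(3² + (-3)² + 0²) = √18, so |u||v| = √(38·18) = √684.
cos θ = (u·v)/(|u||v|) = 9/√684 ≈ 0.3441
Cosine distance = 1 - cos θ ≈ 1 - 0.3441 = 0.6559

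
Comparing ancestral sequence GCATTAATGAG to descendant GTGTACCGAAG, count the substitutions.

Differing positions: 2, 3, 5, 6, 7, 8, 9. Hamming distance = 7.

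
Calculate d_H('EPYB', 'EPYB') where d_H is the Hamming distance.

Differing positions: none. Hamming distance = 0.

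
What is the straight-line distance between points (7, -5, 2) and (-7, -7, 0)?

√(Σ(x_i - y_i)²) = √((7 - (-7))² + (-5 - (-7))² + (2 - 0)²)
= √(14² + 2² + 2²) = √(196 + 4 + 4) = √204 ≈ 14.2829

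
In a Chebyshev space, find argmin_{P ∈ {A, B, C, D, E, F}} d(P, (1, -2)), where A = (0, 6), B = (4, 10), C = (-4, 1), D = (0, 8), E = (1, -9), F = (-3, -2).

Distances: d(A) = 8, d(B) = 12, d(C) = 5, d(D) = 10, d(E) = 7, d(F) = 4. Nearest: F = (-3, -2) with distance 4.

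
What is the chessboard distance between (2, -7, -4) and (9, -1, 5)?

max(|x_i - y_i|) = max(|2 - 9|, |-7 - (-1)|, |-4 - 5|) = max(7, 6, 9) = 9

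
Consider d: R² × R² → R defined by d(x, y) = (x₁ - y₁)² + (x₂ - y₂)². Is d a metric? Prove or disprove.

No. The squared Euclidean distance fails the triangle inequality. Counterexample: x = (0, 0), y = (3, 1), z = (6, 2). d(x,z) = 6² + 2² = 40, but d(x,y) + d(y,z) = (3² + 1²) + (3² + 1²) = 10 + 10 = 20. Since 40 > 20, the triangle inequality is violated. (Note: √d, the ordinary Euclidean distance, IS a metric.)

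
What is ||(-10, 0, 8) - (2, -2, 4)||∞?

max(|x_i - y_i|) = max(|-10 - 2|, |0 - (-2)|, |8 - 4|) = max(12, 2, 4) = 12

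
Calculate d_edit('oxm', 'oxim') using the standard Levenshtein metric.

Let D[i][j] be the edit distance between the first i characters of 'oxm' and the first j characters of 'oxim', with D[i][0] = i, D[0][j] = j, and D[i][j] = D[i-1][j-1] if the characters match, else 1 + min(D[i-1][j], D[i][j-1], D[i-1][j-1]). Filling the table (rows: prefixes of 'oxm', columns: prefixes of 'oxim'):
     ε  o  x  i  m
  ε  0  1  2  3  4
  o  1  0  1  2  3
  x  2  1  0  1  2
  m  3  2  1  1  1
The bottom-right entry gives D[3][4] = 1, so no sequence of fewer than 1 edit works. Backtracking through the table gives one optimal edit sequence (1 edit):
  oxm → oxim (ins i @3)
Edit distance = 1.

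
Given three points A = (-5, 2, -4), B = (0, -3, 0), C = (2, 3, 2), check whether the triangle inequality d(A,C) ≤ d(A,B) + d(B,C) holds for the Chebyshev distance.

d(A,B) = max(5, 5, 4) = 5, d(B,C) = max(2, 6, 2) = 6, d(A,C) = max(7, 1, 6) = 7.
d(A,C) = 7 ≤ 5 + 6 = 11. Triangle inequality is satisfied.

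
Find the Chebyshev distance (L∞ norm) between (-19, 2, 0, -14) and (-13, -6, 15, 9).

max(|x_i - y_i|) = max(|-19 - (-13)|, |2 - (-6)|, |0 - 15|, |-14 - 9|) = max(6, 8, 15, 23) = 23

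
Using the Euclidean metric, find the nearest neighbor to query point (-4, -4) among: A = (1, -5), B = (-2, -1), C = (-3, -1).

Distances: d(A) ≈ 5.099, d(B) ≈ 3.6056, d(C) ≈ 3.1623. Nearest: C = (-3, -1) with distance 3.1623.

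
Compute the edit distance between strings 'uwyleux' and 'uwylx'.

Let D[i][j] be the edit distance between the first i characters of 'uwyleux' and the first j characters of 'uwylx', with D[i][0] = i, D[0][j] = j, and D[i][j] = D[i-1][j-1] if the characters match, else 1 + min(D[i-1][j], D[i][j-1], D[i-1][j-1]). Filling the table (rows: prefixes of 'uwyleux', columns: prefixes of 'uwylx'):
     ε  u  w  y  l  x
  ε  0  1  2  3  4  5
  u  1  0  1  2  3  4
  w  2  1  0  1  2  3
  y  3  2  1  0  1  2
  l  4  3  2  1  0  1
  e  5  4  3  2  1  1
  u  6  5  4  3  2  2
  x  7  6  5  4  3  2
The bottom-right entry gives D[7][5] = 2, so no sequence of fewer than 2 edits works. Backtracking through the table gives one optimal edit sequence (2 edits):
  uwyleux → uwylux (del e @5)
  uwylux → uwylx (del u @5)
Edit distance = 2.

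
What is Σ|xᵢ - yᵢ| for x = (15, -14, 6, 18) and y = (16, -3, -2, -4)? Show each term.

Σ|x_i - y_i| = |15 - 16| + |-14 - (-3)| + |6 - (-2)| + |18 - (-4)| = 1 + 11 + 8 + 22 = 42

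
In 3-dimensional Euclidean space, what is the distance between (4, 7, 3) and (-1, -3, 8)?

√(Σ(x_i - y_i)²) = √((4 - (-1))² + (7 - (-3))² + (3 - 8)²)
= √(5² + 10² + (-5)²) = √(25 + 100 + 25) = √150 ≈ 12.2474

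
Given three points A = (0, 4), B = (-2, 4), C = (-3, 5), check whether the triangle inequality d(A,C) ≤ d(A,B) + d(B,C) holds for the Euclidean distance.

d(A,B) = √(2² + 0²) = √4 = 2, d(B,C) = √(1² + 1²) = √2 ≈ 1.4142, d(A,C) = √(3² + 1²) = √10 ≈ 3.1623.
d(A,C) ≈ 3.1623 ≤ 2 + 1.4142 = 3.4142. Triangle inequality is satisfied.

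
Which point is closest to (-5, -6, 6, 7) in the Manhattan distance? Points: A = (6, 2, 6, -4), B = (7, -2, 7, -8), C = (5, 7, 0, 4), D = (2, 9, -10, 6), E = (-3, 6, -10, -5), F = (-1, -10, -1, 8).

Distances: d(A) = 30, d(B) = 32, d(C) = 32, d(D) = 39, d(E) = 42, d(F) = 16. Nearest: F = (-1, -10, -1, 8) with distance 16.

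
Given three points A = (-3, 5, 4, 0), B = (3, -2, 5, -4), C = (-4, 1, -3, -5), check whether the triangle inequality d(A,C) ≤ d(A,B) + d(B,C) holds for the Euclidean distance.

d(A,B) = √(6² + 7² + 1² + 4²) = √102 ≈ 10.0995, d(B,C) = √(7² + 3² + 8² + 1²) = √123 ≈ 11.0905, d(A,C) = √(1² + 4² + 7² + 5²) = √91 ≈ 9.5394.
d(A,C) ≈ 9.5394 ≤ 10.0995 + 11.0905 = 21.19. Triangle inequality is satisfied.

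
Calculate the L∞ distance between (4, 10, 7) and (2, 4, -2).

max(|x_i - y_i|) = max(|4 - 2|, |10 - 4|, |7 - (-2)|) = max(2, 6, 9) = 9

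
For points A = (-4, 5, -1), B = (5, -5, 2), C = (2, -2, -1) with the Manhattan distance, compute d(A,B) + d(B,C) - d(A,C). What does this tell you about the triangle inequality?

d(A,B) = 9 + 10 + 3 = 22, d(B,C) = 3 + 3 + 3 = 9, d(A,C) = 6 + 7 + 0 = 13.
d(A,B) + d(B,C) - d(A,C) = 22 + 9 - 13 = 31 - 13 = 18. This is ≥ 0, so the triangle inequality holds for these points.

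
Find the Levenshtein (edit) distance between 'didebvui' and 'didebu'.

Let D[i][j] be the edit distance between the first i characters of 'didebvui' and the first j characters of 'didebu', with D[i][0] = i, D[0][j] = j, and D[i][j] = D[i-1][j-1] if the characters match, else 1 + min(D[i-1][j], D[i][j-1], D[i-1][j-1]). Filling the table (rows: prefixes of 'didebvui', columns: prefixes of 'didebu'):
     ε  d  i  d  e  b  u
  ε  0  1  2  3  4  5  6
  d  1  0  1  2  3  4  5
  i  2  1  0  1  2  3  4
  d  3  2  1  0  1  2  3
  e  4  3  2  1  0  1  2
  b  5  4  3  2  1  0  1
  v  6  5  4  3  2  1  1
  u  7  6  5  4  3  2  1
  i  8  7  6  5  4  3  2
The bottom-right entry gives D[8][6] = 2, so no sequence of fewer than 2 edits works. Backtracking through the table gives one optimal edit sequence (2 edits):
  didebvui → didebui (del v @6)
  didebui → didebu (del i @7)
Edit distance = 2.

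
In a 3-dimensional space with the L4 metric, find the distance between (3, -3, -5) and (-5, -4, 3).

(Σ|x_i - y_i|^4)^(1/4) = (|3 - (-5)|^4 + |-3 - (-4)|^4 + |-5 - 3|^4)^(1/4)
= (8^4 + 1^4 + 8^4)^(1/4) = (4096 + 1 + 4096)^(1/4) = (8193)^(1/4) ≈ 9.5139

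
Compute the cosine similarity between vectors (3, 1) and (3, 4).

With u = (3, 1), v = (3, 4):
u·v = 3·3 + 1·4 = 9 + 4 = 13.
|u| = √(3² + 1²) = √10, |v| = √(3² + 4²) = √25, so |u||v| = √(10·25) = √250.
cos θ = (u·v)/(|u||v|) = 13/√250 ≈ 0.8222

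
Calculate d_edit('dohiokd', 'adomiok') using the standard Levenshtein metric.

Let D[i][j] be the edit distance between the first i characters of 'dohiokd' and the first j characters of 'adomiok', with D[i][0] = i, D[0][j] = j, and D[i][j] = D[i-1][j-1] if the characters match, else 1 + min(D[i-1][j], D[i][j-1], D[i-1][j-1]). Filling the table (rows: prefixes of 'dohiokd', columns: prefixes of 'adomiok'):
     ε  a  d  o  m  i  o  k
  ε  0  1  2  3  4  5  6  7
  d  1  1  1  2  3  4  5  6
  o  2  2  2  1  2  3  4  5
  h  3  3  3  2  2  3  4  5
  i  4  4  4  3  3  2  3  4
  o  5  5  5  4  4  3  2  3
  k  6  6  6  5  5  4  3  2
  d  7  7  6  6  6  5  4  3
The bottom-right entry gives D[7][7] = 3, so no sequence of fewer than 3 edits works. Backtracking through the table gives one optimal edit sequence (3 edits):
  dohiokd → adohiokd (ins a @1)
  adohiokd → adomiokd (sub h→m @4)
  adomiokd → adomiok (del d @8)
Edit distance = 3.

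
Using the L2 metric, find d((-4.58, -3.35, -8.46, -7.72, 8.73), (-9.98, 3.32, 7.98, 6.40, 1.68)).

√(Σ(x_i - y_i)²) = √((-4.58 - (-9.98))² + (-3.35 - 3.32)² + (-8.46 - 7.98)² + (-7.72 - 6.4)² + (8.73 - 1.68)²)
= √(5.4² + (-6.67)² + (-16.44)² + (-14.12)² + 7.05²) = √(29.16 + 44.4889 + 270.2736 + 199.3744 + 49.7025) = √592.9994 ≈ 24.3516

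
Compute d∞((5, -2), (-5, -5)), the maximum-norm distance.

max(|x_i - y_i|) = max(|5 - (-5)|, |-2 - (-5)|) = max(10, 3) = 10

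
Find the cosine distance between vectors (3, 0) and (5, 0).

With u = (3, 0), v = (5, 0):
u·v = 3·5 + 0·0 = 15 + 0 = 15.
|u| = √(3² + 0²) = √9, |v| = √(5² + 0²) = √25, so |u||v| = √(9·25) = √225 = 15.
cos θ = (u·v)/(|u||v|) = 15/15 = 1
Cosine distance = 1 - cos θ = 1 - 1 = 0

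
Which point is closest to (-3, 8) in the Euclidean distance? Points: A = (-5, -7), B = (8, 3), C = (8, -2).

Distances: d(A) ≈ 15.1327, d(B) ≈ 12.083, d(C) ≈ 14.8661. Nearest: B = (8, 3) with distance 12.083.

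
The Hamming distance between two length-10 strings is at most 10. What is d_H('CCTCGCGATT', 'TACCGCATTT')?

Differing positions: 1, 2, 3, 7, 8. Hamming distance = 5. The maximum possible Hamming distance for length-10 strings is 10, so d_H/10 = 5/10 = 0.5.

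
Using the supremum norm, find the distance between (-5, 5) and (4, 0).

max(|x_i - y_i|) = max(|-5 - 4|, |5 - 0|) = max(9, 5) = 9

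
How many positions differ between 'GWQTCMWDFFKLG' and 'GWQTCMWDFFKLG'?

Differing positions: none. Hamming distance = 0.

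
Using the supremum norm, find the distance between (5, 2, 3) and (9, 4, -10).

max(|x_i - y_i|) = max(|5 - 9|, |2 - 4|, |3 - (-10)|) = max(4, 2, 13) = 13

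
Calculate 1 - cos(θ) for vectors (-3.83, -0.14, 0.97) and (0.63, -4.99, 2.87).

With u = (-3.83, -0.14, 0.97), v = (0.63, -4.99, 2.87):
u·v = (-3.83)·0.63 + (-0.14)·(-4.99) + 0.97·2.87 = (-2.4129) + 0.6986 + 2.7839 = 1.0696.
|u| = √((-3.83)² + (-0.14)² + 0.97²) = √(14.6689 + 0.0196 + 0.9409) = √15.6294, |v| = √(0.63² + (-4.99)² + 2.87²) = √(0.3969 + 24.9001 + 8.2369) = √33.5339.
cos θ = (u·v)/(|u||v|) = 1.0696/(√15.6294·√33.5339) ≈ 0.0467
Cosine distance = 1 - cos θ ≈ 1 - 0.0467 = 0.9533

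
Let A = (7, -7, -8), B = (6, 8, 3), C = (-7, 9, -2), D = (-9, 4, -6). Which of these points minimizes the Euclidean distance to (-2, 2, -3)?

Distances: d(A) ≈ 13.6748, d(B) ≈ 11.6619, d(C) ≈ 8.6603, d(D) ≈ 7.874. Nearest: D = (-9, 4, -6) with distance 7.874.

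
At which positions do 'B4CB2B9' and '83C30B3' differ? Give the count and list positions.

Differing positions: 1, 2, 4, 5, 7. Hamming distance = 5.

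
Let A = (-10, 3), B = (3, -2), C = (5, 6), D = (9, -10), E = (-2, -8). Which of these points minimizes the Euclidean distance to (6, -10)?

Distances: d(A) ≈ 20.6155, d(B) ≈ 8.544, d(C) ≈ 16.0312, d(D) = 3, d(E) ≈ 8.2462. Nearest: D = (9, -10) with distance 3.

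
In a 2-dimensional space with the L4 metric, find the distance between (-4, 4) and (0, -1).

(Σ|x_i - y_i|^4)^(1/4) = (|-4 - 0|^4 + |4 - (-1)|^4)^(1/4)
= (4^4 + 5^4)^(1/4) = (256 + 625)^(1/4) = (881)^(1/4) ≈ 5.4481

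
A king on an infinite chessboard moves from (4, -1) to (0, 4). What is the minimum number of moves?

max(|x_i - y_i|) = max(|4 - 0|, |-1 - 4|) = max(4, 5) = 5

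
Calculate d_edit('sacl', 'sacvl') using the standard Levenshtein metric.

Let D[i][j] be the edit distance between the first i characters of 'sacl' and the first j characters of 'sacvl', with D[i][0] = i, D[0][j] = j, and D[i][j] = D[i-1][j-1] if the characters match, else 1 + min(D[i-1][j], D[i][j-1], D[i-1][j-1]). Filling the table (rows: prefixes of 'sacl', columns: prefixes of 'sacvl'):
     ε  s  a  c  v  l
  ε  0  1  2  3  4  5
  s  1  0  1  2  3  4
  a  2  1  0  1  2  3
  c  3  2  1  0  1  2
  l  4  3  2  1  1  1
The bottom-right entry gives D[4][5] = 1, so no sequence of fewer than 1 edit works. Backtracking through the table gives one optimal edit sequence (1 edit):
  sacl → sacvl (ins v @4)
Edit distance = 1.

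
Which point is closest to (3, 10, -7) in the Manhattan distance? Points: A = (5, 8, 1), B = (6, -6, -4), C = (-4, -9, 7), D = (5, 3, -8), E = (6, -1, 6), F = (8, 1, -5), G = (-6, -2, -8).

Distances: d(A) = 12, d(B) = 22, d(C) = 40, d(D) = 10, d(E) = 27, d(F) = 16, d(G) = 22. Nearest: D = (5, 3, -8) with distance 10.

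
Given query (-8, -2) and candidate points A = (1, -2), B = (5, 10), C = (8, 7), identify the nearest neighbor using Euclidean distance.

Distances: d(A) = 9, d(B) ≈ 17.6918, d(C) ≈ 18.3576. Nearest: A = (1, -2) with distance 9.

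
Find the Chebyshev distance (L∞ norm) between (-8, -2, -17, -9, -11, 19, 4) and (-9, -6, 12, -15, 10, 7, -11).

max(|x_i - y_i|) = max(|-8 - (-9)|, |-2 - (-6)|, |-17 - 12|, |-9 - (-15)|, |-11 - 10|, |19 - 7|, |4 - (-11)|) = max(1, 4, 29, 6, 21, 12, 15) = 29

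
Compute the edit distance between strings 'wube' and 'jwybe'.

Let D[i][j] be the edit distance between the first i characters of 'wube' and the first j characters of 'jwybe', with D[i][0] = i, D[0][j] = j, and D[i][j] = D[i-1][j-1] if the characters match, else 1 + min(D[i-1][j], D[i][j-1], D[i-1][j-1]). Filling the table (rows: prefixes of 'wube', columns: prefixes of 'jwybe'):
     ε  j  w  y  b  e
  ε  0  1  2  3  4  5
  w  1  1  1  2  3  4
  u  2  2  2  2  3  4
  b  3  3  3  3  2  3
  e  4  4  4  4  3  2
The bottom-right entry gives D[4][5] = 2, so no sequence of fewer than 2 edits works. Backtracking through the table gives one optimal edit sequence (2 edits):
  wube → jwube (ins j @1)
  jwube → jwybe (sub u→y @3)
Edit distance = 2.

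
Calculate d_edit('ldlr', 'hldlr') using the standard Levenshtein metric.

Let D[i][j] be the edit distance between the first i characters of 'ldlr' and the first j characters of 'hldlr', with D[i][0] = i, D[0][j] = j, and D[i][j] = D[i-1][j-1] if the characters match, else 1 + min(D[i-1][j], D[i][j-1], D[i-1][j-1]). Filling the table (rows: prefixes of 'ldlr', columns: prefixes of 'hldlr'):
     ε  h  l  d  l  r
  ε  0  1  2  3  4  5
  l  1  1  1  2  3  4
  d  2  2  2  1  2  3
  l  3  3  2  2  1  2
  r  4  4  3  3  2  1
The bottom-right entry gives D[4][5] = 1, so no sequence of fewer than 1 edit works. Backtracking through the table gives one optimal edit sequence (1 edit):
  ldlr → hldlr (ins h @1)
Edit distance = 1.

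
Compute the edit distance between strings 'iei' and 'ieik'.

Let D[i][j] be the edit distance between the first i characters of 'iei' and the first j characters of 'ieik', with D[i][0] = i, D[0][j] = j, and D[i][j] = D[i-1][j-1] if the characters match, else 1 + min(D[i-1][j], D[i][j-1], D[i-1][j-1]). Filling the table (rows: prefixes of 'iei', columns: prefixes of 'ieik'):
     ε  i  e  i  k
  ε  0  1  2  3  4
  i  1  0  1  2  3
  e  2  1  0  1  2
  i  3  2  1  0  1
The bottom-right entry gives D[3][4] = 1, so no sequence of fewer than 1 edit works. Backtracking through the table gives one optimal edit sequence (1 edit):
  iei → ieik (ins k @4)
Edit distance = 1.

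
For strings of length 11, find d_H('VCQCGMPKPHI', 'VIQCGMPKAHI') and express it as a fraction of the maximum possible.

Differing positions: 2, 9. Hamming distance = 2. The maximum possible Hamming distance for length-11 strings is 11, so d_H/11 = 2/11 ≈ 0.1818.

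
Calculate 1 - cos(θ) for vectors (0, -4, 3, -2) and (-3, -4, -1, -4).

With u = (0, -4, 3, -2), v = (-3, -4, -1, -4):
u·v = 0·(-3) + (-4)·(-4) + 3·(-1) + (-2)·(-4) = 0 + 16 + (-3) + 8 = 21.
|u| = √(0² + (-4)² + 3² + (-2)²) = √29, |v| = √((-3)² + (-4)² + (-1)² + (-4)²) = √42, so |u||v| = √(29·42) = √1218.
cos θ = (u·v)/(|u||v|) = 21/√1218 ≈ 0.6017
Cosine distance = 1 - cos θ ≈ 1 - 0.6017 = 0.3983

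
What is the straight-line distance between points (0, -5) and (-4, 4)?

√(Σ(x_i - y_i)²) = √((0 - (-4))² + (-5 - 4)²)
= √(4² + (-9)²) = √(16 + 81) = √97 ≈ 9.8489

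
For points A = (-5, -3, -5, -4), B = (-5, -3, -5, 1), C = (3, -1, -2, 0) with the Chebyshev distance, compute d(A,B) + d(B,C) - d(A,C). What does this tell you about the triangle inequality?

d(A,B) = max(0, 0, 0, 5) = 5, d(B,C) = max(8, 2, 3, 1) = 8, d(A,C) = max(8, 2, 3, 4) = 8.
d(A,B) + d(B,C) - d(A,C) = 5 + 8 - 8 = 13 - 8 = 5. This is ≥ 0, so the triangle inequality holds for these points.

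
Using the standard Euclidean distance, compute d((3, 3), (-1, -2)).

(Σ|x_i - y_i|^2)^(1/2) = (|3 - (-1)|^2 + |3 - (-2)|^2)^(1/2)
= (4^2 + 5^2)^(1/2) = (16 + 25)^(1/2) = (41)^(1/2) ≈ 6.4031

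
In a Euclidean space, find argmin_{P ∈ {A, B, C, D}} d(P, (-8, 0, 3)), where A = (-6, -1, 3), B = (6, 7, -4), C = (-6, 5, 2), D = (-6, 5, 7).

Distances: d(A) ≈ 2.2361, d(B) ≈ 17.1464, d(C) ≈ 5.4772, d(D) ≈ 6.7082. Nearest: A = (-6, -1, 3) with distance 2.2361.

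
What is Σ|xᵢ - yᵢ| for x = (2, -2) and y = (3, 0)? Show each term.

Σ|x_i - y_i| = |2 - 3| + |-2 - 0| = 1 + 2 = 3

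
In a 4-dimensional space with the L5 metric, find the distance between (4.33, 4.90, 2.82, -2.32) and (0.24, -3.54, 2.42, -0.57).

(Σ|x_i - y_i|^5)^(1/5) = (|4.33 - 0.24|^5 + |4.9 - (-3.54)|^5 + |2.82 - 2.42|^5 + |-2.32 - (-0.57)|^5)^(1/5)
= (4.09^5 + 8.44^5 + 0.4^5 + 1.75^5)^(1/5) ≈ (1144.502 + 42826.4655 + 0.0102 + 16.4131)^(1/5) = (43987.3908)^(1/5) ≈ 8.4853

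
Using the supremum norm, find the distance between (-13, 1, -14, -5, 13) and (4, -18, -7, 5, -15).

max(|x_i - y_i|) = max(|-13 - 4|, |1 - (-18)|, |-14 - (-7)|, |-5 - 5|, |13 - (-15)|) = max(17, 19, 7, 10, 28) = 28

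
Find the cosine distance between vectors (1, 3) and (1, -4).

With u = (1, 3), v = (1, -4):
u·v = 1·1 + 3·(-4) = 1 + (-12) = -11.
|u| = √(1² + 3²) = √10, |v| = √(1² + (-4)²) = √17, so |u||v| = √(10·17) = √170.
cos θ = (u·v)/(|u||v|) = -11/√170 ≈ -0.8437
Cosine distance = 1 - cos θ ≈ 1 - (-0.8437) = 1.8437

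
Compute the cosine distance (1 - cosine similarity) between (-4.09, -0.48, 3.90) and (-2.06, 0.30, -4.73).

With u = (-4.09, -0.48, 3.90), v = (-2.06, 0.30, -4.73):
u·v = (-4.09)·(-2.06) + (-0.48)·0.3 + 3.9·(-4.73) = 8.4254 + (-0.144) + (-18.447) = -10.1656.
|u| = √((-4.09)² + (-0.48)² + 3.9²) = √(16.7281 + 0.2304 + 15.21) = √32.1685, |v| = √((-2.06)² + 0.3² + (-4.73)²) = √(4.2436 + 0.09 + 22.3729) = √26.7065.
cos θ = (u·v)/(|u||v|) = -10.1656/(√32.1685·√26.7065) ≈ -0.3468
Cosine distance = 1 - cos θ ≈ 1 - (-0.3468) = 1.3468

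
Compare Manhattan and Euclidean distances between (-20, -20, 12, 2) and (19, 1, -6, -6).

L1 = |-20 - 19| + |-20 - 1| + |12 - (-6)| + |2 - (-6)| = 39 + 21 + 18 + 8 = 86
L2 = √(39² + 21² + 18² + 8²) = √2350 ≈ 48.4768
L1 ≥ L2 always (equality iff movement is along one axis); L1 > L2 here.
Ratio L1/L2 = 86/√2350 ≈ 1.774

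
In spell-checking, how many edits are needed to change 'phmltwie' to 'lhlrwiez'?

Let D[i][j] be the edit distance between the first i characters of 'phmltwie' and the first j characters of 'lhlrwiez', with D[i][0] = i, D[0][j] = j, and D[i][j] = D[i-1][j-1] if the characters match, else 1 + min(D[i-1][j], D[i][j-1], D[i-1][j-1]). Filling the table (rows: prefixes of 'phmltwie', columns: prefixes of 'lhlrwiez'):
     ε  l  h  l  r  w  i  e  z
  ε  0  1  2  3  4  5  6  7  8
  p  1  1  2  3  4  5  6  7  8
  h  2  2  1  2  3  4  5  6  7
  m  3  3  2  2  3  4  5  6  7
  l  4  3  3  2  3  4  5  6  7
  t  5  4  4  3  3  4  5  6  7
  w  6  5  5  4  4  3  4  5  6
  i  7  6  6  5  5  4  3  4  5
  e  8  7  7  6  6  5  4  3  4
The bottom-right entry gives D[8][8] = 4, so no sequence of fewer than 4 edits works. Backtracking through the table gives one optimal edit sequence (4 edits):
  phmltwie → lhmltwie (sub p→l @1)
  lhmltwie → lhltwie (del m @3)
  lhltwie → lhlrwie (sub t→r @4)
  lhlrwie → lhlrwiez (ins z @8)
Edit distance = 4.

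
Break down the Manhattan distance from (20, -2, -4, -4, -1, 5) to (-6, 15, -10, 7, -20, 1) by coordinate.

Σ|x_i - y_i| = |20 - (-6)| + |-2 - 15| + |-4 - (-10)| + |-4 - 7| + |-1 - (-20)| + |5 - 1| = 26 + 17 + 6 + 11 + 19 + 4 = 83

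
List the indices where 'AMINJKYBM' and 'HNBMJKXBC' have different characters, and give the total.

Differing positions: 1, 2, 3, 4, 7, 9. Hamming distance = 6.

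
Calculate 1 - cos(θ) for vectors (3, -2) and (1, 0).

With u = (3, -2), v = (1, 0):
u·v = 3·1 + (-2)·0 = 3 + 0 = 3.
|u| = √(3² + (-2)²) = √13, |v| = √(1² + 0²) = √1, so |u||v| = √(13·1) = √13.
cos θ = (u·v)/(|u||v|) = 3/√13 ≈ 0.8321
Cosine distance = 1 - cos θ ≈ 1 - 0.8321 = 0.1679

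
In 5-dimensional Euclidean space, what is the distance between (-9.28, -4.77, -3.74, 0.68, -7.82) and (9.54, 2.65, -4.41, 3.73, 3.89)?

√(Σ(x_i - y_i)²) = √((-9.28 - 9.54)² + (-4.77 - 2.65)² + (-3.74 - (-4.41))² + (0.68 - 3.73)² + (-7.82 - 3.89)²)
= √((-18.82)² + (-7.42)² + 0.67² + (-3.05)² + (-11.71)²) = √(354.1924 + 55.0564 + 0.4489 + 9.3025 + 137.1241) = √556.1243 ≈ 23.5823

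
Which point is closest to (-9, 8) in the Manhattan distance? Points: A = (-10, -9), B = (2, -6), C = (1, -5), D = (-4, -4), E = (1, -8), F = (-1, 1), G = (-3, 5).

Distances: d(A) = 18, d(B) = 25, d(C) = 23, d(D) = 17, d(E) = 26, d(F) = 15, d(G) = 9. Nearest: G = (-3, 5) with distance 9.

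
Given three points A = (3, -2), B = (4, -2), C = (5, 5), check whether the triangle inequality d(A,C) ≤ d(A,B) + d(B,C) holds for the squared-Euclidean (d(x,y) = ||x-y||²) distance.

d(A,B) = 1² + 0² = 1, d(B,C) = 1² + 7² = 50, d(A,C) = 2² + 7² = 53.
d(A,C) = 53 > 1 + 50 = 51. Triangle inequality is VIOLATED. (Squared-Euclidean is not a metric — this is a counterexample.)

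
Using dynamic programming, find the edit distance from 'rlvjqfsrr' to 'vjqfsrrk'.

Let D[i][j] be the edit distance between the first i characters of 'rlvjqfsrr' and the first j characters of 'vjqfsrrk', with D[i][0] = i, D[0][j] = j, and D[i][j] = D[i-1][j-1] if the characters match, else 1 + min(D[i-1][j], D[i][j-1], D[i-1][j-1]). Filling the table (rows: prefixes of 'rlvjqfsrr', columns: prefixes of 'vjqfsrrk'):
     ε  v  j  q  f  s  r  r  k
  ε  0  1  2  3  4  5  6  7  8
  r  1  1  2  3  4  5  5  6  7
  l  2  2  2  3  4  5  6  6  7
  v  3  2  3  3  4  5  6  7  7
  j  4  3  2  3  4  5  6  7  8
  q  5  4  3  2  3  4  5  6  7
  f  6  5  4  3  2  3  4  5  6
  s  7  6  5  4  3  2  3  4  5
  r  8  7  6  5  4  3  2  3  4
  r  9  8  7  6  5  4  3  2  3
The bottom-right entry gives D[9][8] = 3, so no sequence of fewer than 3 edits works. Backtracking through the table gives one optimal edit sequence (3 edits):
  rlvjqfsrr → lvjqfsrr (del r @1)
  lvjqfsrr → vjqfsrr (del l @1)
  vjqfsrr → vjqfsrrk (ins k @8)
Edit distance = 3.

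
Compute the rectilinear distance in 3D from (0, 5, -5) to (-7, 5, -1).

Σ|x_i - y_i| = |0 - (-7)| + |5 - 5| + |-5 - (-1)| = 7 + 0 + 4 = 11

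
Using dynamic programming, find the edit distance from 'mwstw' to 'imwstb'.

Let D[i][j] be the edit distance between the first i characters of 'mwstw' and the first j characters of 'imwstb', with D[i][0] = i, D[0][j] = j, and D[i][j] = D[i-1][j-1] if the characters match, else 1 + min(D[i-1][j], D[i][j-1], D[i-1][j-1]). Filling the table (rows: prefixes of 'mwstw', columns: prefixes of 'imwstb'):
     ε  i  m  w  s  t  b
  ε  0  1  2  3  4  5  6
  m  1  1  1  2  3  4  5
  w  2  2  2  1  2  3  4
  s  3  3  3  2  1  2  3
  t  4  4  4  3  2  1  2
  w  5  5  5  4  3  2  2
The bottom-right entry gives D[5][6] = 2, so no sequence of fewer than 2 edits works. Backtracking through the table gives one optimal edit sequence (2 edits):
  mwstw → imwstw (ins i @1)
  imwstw → imwstb (sub w→b @6)
Edit distance = 2.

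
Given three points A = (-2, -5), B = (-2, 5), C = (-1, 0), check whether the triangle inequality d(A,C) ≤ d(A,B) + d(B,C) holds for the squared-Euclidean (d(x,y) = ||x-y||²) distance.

d(A,B) = 0² + 10² = 100, d(B,C) = 1² + 5² = 26, d(A,C) = 1² + 5² = 26.
d(A,C) = 26 ≤ 100 + 26 = 126. Triangle inequality is satisfied.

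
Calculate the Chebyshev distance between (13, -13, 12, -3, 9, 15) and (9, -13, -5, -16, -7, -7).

max(|x_i - y_i|) = max(|13 - 9|, |-13 - (-13)|, |12 - (-5)|, |-3 - (-16)|, |9 - (-7)|, |15 - (-7)|) = max(4, 0, 17, 13, 16, 22) = 22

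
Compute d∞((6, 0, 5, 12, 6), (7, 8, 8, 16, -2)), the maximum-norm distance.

max(|x_i - y_i|) = max(|6 - 7|, |0 - 8|, |5 - 8|, |12 - 16|, |6 - (-2)|) = max(1, 8, 3, 4, 8) = 8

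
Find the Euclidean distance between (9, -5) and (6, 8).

√(Σ(x_i - y_i)²) = √((9 - 6)² + (-5 - 8)²)
= √(3² + (-13)²) = √(9 + 169) = √178 ≈ 13.3417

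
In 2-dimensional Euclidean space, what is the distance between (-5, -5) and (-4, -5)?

√(Σ(x_i - y_i)²) = √((-5 - (-4))² + (-5 - (-5))²)
= √((-1)² + 0²) = √(1 + 0) = √1 = 1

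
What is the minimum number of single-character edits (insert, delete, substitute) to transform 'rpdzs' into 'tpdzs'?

Let D[i][j] be the edit distance between the first i characters of 'rpdzs' and the first j characters of 'tpdzs', with D[i][0] = i, D[0][j] = j, and D[i][j] = D[i-1][j-1] if the characters match, else 1 + min(D[i-1][j], D[i][j-1], D[i-1][j-1]). Filling the table (rows: prefixes of 'rpdzs', columns: prefixes of 'tpdzs'):
     ε  t  p  d  z  s
  ε  0  1  2  3  4  5
  r  1  1  2  3  4  5
  p  2  2  1  2  3  4
  d  3  3  2  1  2  3
  z  4  4  3  2  1  2
  s  5  5  4  3  2  1
The bottom-right entry gives D[5][5] = 1, so no sequence of fewer than 1 edit works. Backtracking through the table gives one optimal edit sequence (1 edit):
  rpdzs → tpdzs (sub r→t @1)
Edit distance = 1.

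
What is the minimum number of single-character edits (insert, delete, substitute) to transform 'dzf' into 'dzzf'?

Let D[i][j] be the edit distance between the first i characters of 'dzf' and the first j characters of 'dzzf', with D[i][0] = i, D[0][j] = j, and D[i][j] = D[i-1][j-1] if the characters match, else 1 + min(D[i-1][j], D[i][j-1], D[i-1][j-1]). Filling the table (rows: prefixes of 'dzf', columns: prefixes of 'dzzf'):
     ε  d  z  z  f
  ε  0  1  2  3  4
  d  1  0  1  2  3
  z  2  1  0  1  2
  f  3  2  1  1  1
The bottom-right entry gives D[3][4] = 1, so no sequence of fewer than 1 edit works. Backtracking through the table gives one optimal edit sequence (1 edit):
  dzf → dzzf (ins z @2)
Edit distance = 1.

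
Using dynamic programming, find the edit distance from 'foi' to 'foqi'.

Let D[i][j] be the edit distance between the first i characters of 'foi' and the first j characters of 'foqi', with D[i][0] = i, D[0][j] = j, and D[i][j] = D[i-1][j-1] if the characters match, else 1 + min(D[i-1][j], D[i][j-1], D[i-1][j-1]). Filling the table (rows: prefixes of 'foi', columns: prefixes of 'foqi'):
     ε  f  o  q  i
  ε  0  1  2  3  4
  f  1  0  1  2  3
  o  2  1  0  1  2
  i  3  2  1  1  1
The bottom-right entry gives D[3][4] = 1, so no sequence of fewer than 1 edit works. Backtracking through the table gives one optimal edit sequence (1 edit):
  foi → foqi (ins q @3)
Edit distance = 1.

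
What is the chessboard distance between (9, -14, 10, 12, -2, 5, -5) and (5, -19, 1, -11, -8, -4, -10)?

max(|x_i - y_i|) = max(|9 - 5|, |-14 - (-19)|, |10 - 1|, |12 - (-11)|, |-2 - (-8)|, |5 - (-4)|, |-5 - (-10)|) = max(4, 5, 9, 23, 6, 9, 5) = 23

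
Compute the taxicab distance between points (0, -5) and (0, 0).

Σ|x_i - y_i| = |0 - 0| + |-5 - 0| = 0 + 5 = 5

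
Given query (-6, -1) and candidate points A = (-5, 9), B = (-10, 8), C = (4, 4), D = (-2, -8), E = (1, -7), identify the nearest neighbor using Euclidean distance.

Distances: d(A) ≈ 10.0499, d(B) ≈ 9.8489, d(C) ≈ 11.1803, d(D) ≈ 8.0623, d(E) ≈ 9.2195. Nearest: D = (-2, -8) with distance 8.0623.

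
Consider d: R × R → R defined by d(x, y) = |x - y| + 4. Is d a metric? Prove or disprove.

No. d fails identity of indiscernibles (specifically d(x,x) = 0): d(7, 7) = |7 - 7| + 4 = 0 + 4 = 4 ≠ 0.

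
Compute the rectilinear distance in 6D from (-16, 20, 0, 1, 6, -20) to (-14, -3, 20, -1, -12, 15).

Σ|x_i - y_i| = |-16 - (-14)| + |20 - (-3)| + |0 - 20| + |1 - (-1)| + |6 - (-12)| + |-20 - 15| = 2 + 23 + 20 + 2 + 18 + 35 = 100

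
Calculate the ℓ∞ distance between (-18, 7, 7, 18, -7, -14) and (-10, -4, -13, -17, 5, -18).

max(|x_i - y_i|) = max(|-18 - (-10)|, |7 - (-4)|, |7 - (-13)|, |18 - (-17)|, |-7 - 5|, |-14 - (-18)|) = max(8, 11, 20, 35, 12, 4) = 35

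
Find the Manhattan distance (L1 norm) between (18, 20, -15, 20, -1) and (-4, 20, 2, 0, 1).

Σ|x_i - y_i| = |18 - (-4)| + |20 - 20| + |-15 - 2| + |20 - 0| + |-1 - 1| = 22 + 0 + 17 + 20 + 2 = 61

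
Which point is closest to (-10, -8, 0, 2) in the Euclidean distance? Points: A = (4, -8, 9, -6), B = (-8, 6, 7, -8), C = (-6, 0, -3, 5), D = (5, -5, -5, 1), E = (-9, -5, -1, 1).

Distances: d(A) ≈ 18.4662, d(B) ≈ 18.6815, d(C) ≈ 9.8995, d(D) ≈ 16.1245, d(E) ≈ 3.4641. Nearest: E = (-9, -5, -1, 1) with distance 3.4641.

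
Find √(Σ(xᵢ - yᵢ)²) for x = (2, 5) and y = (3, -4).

√(Σ(x_i - y_i)²) = √((2 - 3)² + (5 - (-4))²)
= √((-1)² + 9²) = √(1 + 81) = √82 ≈ 9.0554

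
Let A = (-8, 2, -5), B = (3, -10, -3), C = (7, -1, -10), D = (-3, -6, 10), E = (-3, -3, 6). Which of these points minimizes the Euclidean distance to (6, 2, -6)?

Distances: d(A) ≈ 14.0357, d(B) ≈ 12.7279, d(C) ≈ 5.099, d(D) ≈ 20.025, d(E) ≈ 15.8114. Nearest: C = (7, -1, -10) with distance 5.099.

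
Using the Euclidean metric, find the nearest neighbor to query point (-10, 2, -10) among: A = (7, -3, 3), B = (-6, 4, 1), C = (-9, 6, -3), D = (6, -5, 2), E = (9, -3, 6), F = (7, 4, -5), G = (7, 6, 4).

Distances: d(A) ≈ 21.9773, d(B) ≈ 11.8743, d(C) ≈ 8.124, d(D) ≈ 21.1896, d(E) ≈ 25.3377, d(F) ≈ 17.8326, d(G) ≈ 22.383. Nearest: C = (-9, 6, -3) with distance 8.124.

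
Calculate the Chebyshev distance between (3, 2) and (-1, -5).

max(|x_i - y_i|) = max(|3 - (-1)|, |2 - (-5)|) = max(4, 7) = 7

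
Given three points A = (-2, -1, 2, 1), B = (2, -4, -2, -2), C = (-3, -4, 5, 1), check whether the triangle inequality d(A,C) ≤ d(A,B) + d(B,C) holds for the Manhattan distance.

d(A,B) = 4 + 3 + 4 + 3 = 14, d(B,C) = 5 + 0 + 7 + 3 = 15, d(A,C) = 1 + 3 + 3 + 0 = 7.
d(A,C) = 7 ≤ 14 + 15 = 29. Triangle inequality is satisfied.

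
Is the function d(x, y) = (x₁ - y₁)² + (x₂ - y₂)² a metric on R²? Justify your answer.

No. The squared Euclidean distance fails the triangle inequality. Counterexample: x = (0, 0), y = (4, 2), z = (8, 4). d(x,z) = 8² + 4² = 80, but d(x,y) + d(y,z) = (4² + 2²) + (4² + 2²) = 20 + 20 = 40. Since 80 > 40, the triangle inequality is violated. (Note: √d, the ordinary Euclidean distance, IS a metric.)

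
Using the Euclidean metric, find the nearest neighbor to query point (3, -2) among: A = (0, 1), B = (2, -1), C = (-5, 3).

Distances: d(A) ≈ 4.2426, d(B) ≈ 1.4142, d(C) ≈ 9.434. Nearest: B = (2, -1) with distance 1.4142.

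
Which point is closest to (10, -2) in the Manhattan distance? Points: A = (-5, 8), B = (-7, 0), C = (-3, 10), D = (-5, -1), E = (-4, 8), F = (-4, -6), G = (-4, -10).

Distances: d(A) = 25, d(B) = 19, d(C) = 25, d(D) = 16, d(E) = 24, d(F) = 18, d(G) = 22. Nearest: D = (-5, -1) with distance 16.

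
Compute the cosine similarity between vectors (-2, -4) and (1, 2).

With u = (-2, -4), v = (1, 2):
u·v = (-2)·1 + (-4)·2 = (-2) + (-8) = -10.
|u| = √((-2)² + (-4)²) = √20, |v| = √(1² + 2²) = √5, so |u||v| = √(20·5) = √100 = 10.
cos θ = (u·v)/(|u||v|) = -10/10 = -1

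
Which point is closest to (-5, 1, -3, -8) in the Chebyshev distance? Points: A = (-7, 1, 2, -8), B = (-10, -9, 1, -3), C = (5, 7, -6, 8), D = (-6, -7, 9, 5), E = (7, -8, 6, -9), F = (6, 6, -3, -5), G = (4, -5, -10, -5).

Distances: d(A) = 5, d(B) = 10, d(C) = 16, d(D) = 13, d(E) = 12, d(F) = 11, d(G) = 9. Nearest: A = (-7, 1, 2, -8) with distance 5.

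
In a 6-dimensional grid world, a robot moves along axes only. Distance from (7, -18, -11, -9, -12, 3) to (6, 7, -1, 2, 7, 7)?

Σ|x_i - y_i| = |7 - 6| + |-18 - 7| + |-11 - (-1)| + |-9 - 2| + |-12 - 7| + |3 - 7| = 1 + 25 + 10 + 11 + 19 + 4 = 70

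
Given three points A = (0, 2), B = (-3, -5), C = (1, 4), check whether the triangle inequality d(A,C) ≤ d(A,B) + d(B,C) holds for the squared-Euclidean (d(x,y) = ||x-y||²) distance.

d(A,B) = 3² + 7² = 58, d(B,C) = 4² + 9² = 97, d(A,C) = 1² + 2² = 5.
d(A,C) = 5 ≤ 58 + 97 = 155. Triangle inequality is satisfied.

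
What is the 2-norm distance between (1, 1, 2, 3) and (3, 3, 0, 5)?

(Σ|x_i - y_i|^2)^(1/2) = (|1 - 3|^2 + |1 - 3|^2 + |2 - 0|^2 + |3 - 5|^2)^(1/2)
= (2^2 + 2^2 + 2^2 + 2^2)^(1/2) = (4 + 4 + 4 + 4)^(1/2) = (16)^(1/2) = 4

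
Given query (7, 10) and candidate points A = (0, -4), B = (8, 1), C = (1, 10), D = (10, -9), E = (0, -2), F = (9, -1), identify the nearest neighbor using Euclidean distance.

Distances: d(A) ≈ 15.6525, d(B) ≈ 9.0554, d(C) = 6, d(D) ≈ 19.2354, d(E) ≈ 13.8924, d(F) ≈ 11.1803. Nearest: C = (1, 10) with distance 6.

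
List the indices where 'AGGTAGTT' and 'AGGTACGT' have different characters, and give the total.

Differing positions: 6, 7. Hamming distance = 2.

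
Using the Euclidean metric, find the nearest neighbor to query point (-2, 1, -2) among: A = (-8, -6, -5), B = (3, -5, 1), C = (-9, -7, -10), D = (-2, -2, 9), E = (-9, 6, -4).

Distances: d(A) ≈ 9.6954, d(B) ≈ 8.3666, d(C) ≈ 13.3041, d(D) ≈ 11.4018, d(E) ≈ 8.8318. Nearest: B = (3, -5, 1) with distance 8.3666.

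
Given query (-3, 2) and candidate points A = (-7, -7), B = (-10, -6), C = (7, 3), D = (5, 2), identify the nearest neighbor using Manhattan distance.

Distances: d(A) = 13, d(B) = 15, d(C) = 11, d(D) = 8. Nearest: D = (5, 2) with distance 8.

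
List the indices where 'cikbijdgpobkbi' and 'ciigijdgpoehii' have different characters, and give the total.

Differing positions: 3, 4, 11, 12, 13. Hamming distance = 5.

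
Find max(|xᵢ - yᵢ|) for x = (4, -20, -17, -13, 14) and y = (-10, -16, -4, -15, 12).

max(|x_i - y_i|) = max(|4 - (-10)|, |-20 - (-16)|, |-17 - (-4)|, |-13 - (-15)|, |14 - 12|) = max(14, 4, 13, 2, 2) = 14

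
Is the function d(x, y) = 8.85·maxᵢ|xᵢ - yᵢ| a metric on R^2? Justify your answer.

Yes. The L∞ (Chebyshev) norm induces a metric on R^2, and multiplying a metric by a positive constant 8.85 > 0 preserves all four axioms: non-negativity (8.85·||x-y|| ≥ 0), identity (8.85·||x-y|| = 0 ⟺ ||x-y|| = 0 ⟺ x = y), symmetry (||x-y|| = ||y-x||), and the triangle inequality (8.85·||x-z|| ≤ 8.85·||x-y|| + 8.85·||y-z||). So d is a metric.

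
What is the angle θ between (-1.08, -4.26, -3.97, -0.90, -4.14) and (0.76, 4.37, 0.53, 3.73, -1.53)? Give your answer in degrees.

With u = (-1.08, -4.26, -3.97, -0.90, -4.14), v = (0.76, 4.37, 0.53, 3.73, -1.53):
u·v = (-1.08)·0.76 + (-4.26)·4.37 + (-3.97)·0.53 + (-0.9)·3.73 + (-4.14)·(-1.53) = (-0.8208) + (-18.6162) + (-2.1041) + (-3.357) + 6.3342 = -18.5639.
|u| = √((-1.08)² + (-4.26)² + (-3.97)² + (-0.9)² + (-4.14)²) = √(1.1664 + 18.1476 + 15.7609 + 0.81 + 17.1396) = √53.0245, |v| = √(0.76² + 4.37² + 0.53² + 3.73² + (-1.53)²) = √(0.5776 + 19.0969 + 0.2809 + 13.9129 + 2.3409) = √36.2092.
cos θ = (u·v)/(|u||v|) = -18.5639/(√53.0245·√36.2092) ≈ -0.423664
θ = arccos(-0.423664) ≈ 115.07°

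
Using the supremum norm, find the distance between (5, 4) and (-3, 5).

max(|x_i - y_i|) = max(|5 - (-3)|, |4 - 5|) = max(8, 1) = 8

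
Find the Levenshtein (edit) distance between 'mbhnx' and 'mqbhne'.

Let D[i][j] be the edit distance between the first i characters of 'mbhnx' and the first j characters of 'mqbhne', with D[i][0] = i, D[0][j] = j, and D[i][j] = D[i-1][j-1] if the characters match, else 1 + min(D[i-1][j], D[i][j-1], D[i-1][j-1]). Filling the table (rows: prefixes of 'mbhnx', columns: prefixes of 'mqbhne'):
     ε  m  q  b  h  n  e
  ε  0  1  2  3  4  5  6
  m  1  0  1  2  3  4  5
  b  2  1  1  1  2  3  4
  h  3  2  2  2  1  2  3
  n  4  3  3  3  2  1  2
  x  5  4  4  4  3  2  2
The bottom-right entry gives D[5][6] = 2, so no sequence of fewer than 2 edits works. Backtracking through the table gives one optimal edit sequence (2 edits):
  mbhnx → mqbhnx (ins q @2)
  mqbhnx → mqbhne (sub x→e @6)
Edit distance = 2.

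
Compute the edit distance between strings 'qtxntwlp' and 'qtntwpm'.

Let D[i][j] be the edit distance between the first i characters of 'qtxntwlp' and the first j characters of 'qtntwpm', with D[i][0] = i, D[0][j] = j, and D[i][j] = D[i-1][j-1] if the characters match, else 1 + min(D[i-1][j], D[i][j-1], D[i-1][j-1]). Filling the table (rows: prefixes of 'qtxntwlp', columns: prefixes of 'qtntwpm'):
     ε  q  t  n  t  w  p  m
  ε  0  1  2  3  4  5  6  7
  q  1  0  1  2  3  4  5  6
  t  2  1  0  1  2  3  4  5
  x  3  2  1  1  2  3  4  5
  n  4  3  2  1  2  3  4  5
  t  5  4  3  2  1  2  3  4
  w  6  5  4  3  2  1  2  3
  l  7  6  5  4  3  2  2  3
  p  8  7  6  5  4  3  2  3
The bottom-right entry gives D[8][7] = 3, so no sequence of fewer than 3 edits works. Backtracking through the table gives one optimal edit sequence (3 edits):
  qtxntwlp → qtntwlp (del x @3)
  qtntwlp → qtntwpp (sub l→p @6)
  qtntwpp → qtntwpm (sub p→m @7)
Edit distance = 3.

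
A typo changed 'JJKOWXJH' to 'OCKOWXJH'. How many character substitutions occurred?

Differing positions: 1, 2. Hamming distance = 2.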